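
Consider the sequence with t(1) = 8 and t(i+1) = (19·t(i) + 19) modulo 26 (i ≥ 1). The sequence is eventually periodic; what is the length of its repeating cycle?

Listing terms: t(1) = 8; t(2) = 15; t(3) = 18; t(4) = 23; t(5) = 14; t(6) = 25; t(7) = 0; t(8) = 19; t(9) = 16; t(10) = 11; t(11) = 20; t(12) = 9; t(13) = 8.
Since t(13) = t(1) = 8, the sequence is periodic with period 12.

12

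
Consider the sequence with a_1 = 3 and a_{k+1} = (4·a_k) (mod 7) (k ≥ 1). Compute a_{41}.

Listing terms: a_1 = 3; a_2 = 5; a_3 = 6; a_4 = 3.
Since a_4 = a_1 = 3, the sequence is periodic with period 3.
(41 - 1) mod 3 = 1, so a_{41} = a_2 = 5.

5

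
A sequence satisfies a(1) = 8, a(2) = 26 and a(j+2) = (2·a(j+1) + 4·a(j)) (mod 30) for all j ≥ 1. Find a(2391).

18

We have a(1) = 8,  a(2) = 26,  a(3) = 24,  a(4) = 2,  a(5) = 10,  a(6) = 28,  a(7) = 6,  a(8) = 4,  a(9) = 2,  a(10) = 20,  a(11) = 18,  a(12) = 26,  a(13) = 4,  a(14) = 22,  a(15) = 0,  a(16) = 28,  a(17) = 26,  a(18) = 14,  a(19) = 12,  a(20) = 20,  a(21) = 28,  a(22) = 16,  a(23) = 24,  a(24) = 22,  a(25) = 20,  a(26) = 8,  a(27) = 6,  a(28) = 14,  a(29) = 22,  a(30) = 10,  a(31) = 18,  a(32) = 16,  a(33) = 14,  a(34) = 2,  a(35) = 0,  a(36) = 8,  a(37) = 16,  a(38) = 4,  a(39) = 12,  a(40) = 10,  a(41) = 8,  a(42) = 26.
The sequence repeats with period 40.
So a(2391) = a(1 + ((2391-1) mod 40)) = a(31) = 18.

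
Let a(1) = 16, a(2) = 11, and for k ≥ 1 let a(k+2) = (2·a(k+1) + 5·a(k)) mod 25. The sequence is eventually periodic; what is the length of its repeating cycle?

20

Computing terms: a(1) = 16, a(2) = 11, a(3) = 2, a(4) = 9, a(5) = 3, a(6) = 1, a(7) = 17, a(8) = 14, a(9) = 13, a(10) = 21, a(11) = 7, a(12) = 19, a(13) = 23, a(14) = 16, a(15) = 22, a(16) = 24, a(17) = 8, a(18) = 11, a(19) = 12, a(20) = 4, a(21) = 18, a(22) = 6, a(23) = 2, a(24) = 9.
Since (a(23), a(24)) = (a(3), a(4)) = (2, 9) (two consecutive terms determine the rest), the sequence is eventually periodic: after a pre-period of length 2 it cycles with period 20.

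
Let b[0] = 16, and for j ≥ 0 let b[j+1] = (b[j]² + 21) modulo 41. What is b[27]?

Computing terms: b[0] = 16; b[1] = 31; b[2] = 39; b[3] = 25; b[4] = 31.
Since b[4] = b[1] = 31, the sequence is eventually periodic: after a pre-period of length 1 it cycles with period 3.
For j ≥ 1, b[j] depends only on (j - 1) mod 3. (27 - 1) mod 3 = 2, so b[27] = b[3] = 25.

25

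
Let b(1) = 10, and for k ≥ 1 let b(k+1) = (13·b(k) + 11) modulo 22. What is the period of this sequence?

We have b(1) = 10; b(2) = 9; b(3) = 18; b(4) = 3; b(5) = 6; b(6) = 1; b(7) = 2; b(8) = 15; b(9) = 8; b(10) = 5; b(11) = 10.
Since b(11) = b(1) = 10, the sequence is periodic with period 10.

10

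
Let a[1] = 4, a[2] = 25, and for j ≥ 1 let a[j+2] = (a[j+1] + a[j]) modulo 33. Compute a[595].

17

Computing terms: a[1] = 4,  a[2] = 25,  a[3] = 29,  a[4] = 21,  a[5] = 17,  a[6] = 5,  a[7] = 22,  a[8] = 27,  a[9] = 16,  a[10] = 10,  a[11] = 26,  a[12] = 3,  a[13] = 29,  a[14] = 32,  a[15] = 28,  a[16] = 27,  a[17] = 22,  a[18] = 16,  a[19] = 5,  a[20] = 21,  a[21] = 26,  a[22] = 14,  a[23] = 7,  a[24] = 21,  a[25] = 28,  a[26] = 16,  a[27] = 11,  a[28] = 27,  a[29] = 5,  a[30] = 32,  a[31] = 4,  a[32] = 3,  a[33] = 7,  a[34] = 10,  a[35] = 17,  a[36] = 27,  a[37] = 11,  a[38] = 5,  a[39] = 16,  a[40] = 21,  a[41] = 4,  a[42] = 25.
The sequence repeats with period 40.
So a[595] = a[1 + ((595-1) mod 40)] = a[35] = 17.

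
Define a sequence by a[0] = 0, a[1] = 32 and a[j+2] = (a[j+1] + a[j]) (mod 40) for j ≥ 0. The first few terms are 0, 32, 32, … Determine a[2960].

0

Computing terms: a[0] = 0; a[1] = 32; a[2] = 32; a[3] = 24; a[4] = 16; a[5] = 0; a[6] = 16; a[7] = 16; a[8] = 32; a[9] = 8; a[10] = 0; a[11] = 8; a[12] = 8; a[13] = 16; a[14] = 24; a[15] = 0; a[16] = 24; a[17] = 24; a[18] = 8; a[19] = 32; a[20] = 0; a[21] = 32.
Since (a[20], a[21]) = (a[0], a[1]) = (0, 32) (two consecutive terms determine the rest), the sequence is periodic with period 20.
So a[2960] = a[0 + ((2960-0) mod 20)] = a[0] = 0.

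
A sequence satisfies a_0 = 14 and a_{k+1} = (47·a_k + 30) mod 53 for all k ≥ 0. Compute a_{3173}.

52

a_0 = 14; a_1 = 52; a_2 = 36; a_3 = 26; a_4 = 33; a_5 = 44; a_6 = 31; a_7 = 3; a_8 = 12; a_9 = 11; a_{10} = 17; a_{11} = 34; a_{12} = 38; a_{13} = 14.
Since a_{13} = a_0 = 14, the sequence is periodic with period 13.
So a_{3173} = a_{0 + ((3173-0) mod 13)} = a_1 = 52.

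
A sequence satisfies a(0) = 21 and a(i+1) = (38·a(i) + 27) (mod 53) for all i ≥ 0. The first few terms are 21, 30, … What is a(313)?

30

Computing terms: a(0) = 21; a(1) = 30; a(2) = 1; a(3) = 12; a(4) = 6; a(5) = 43; a(6) = 18; a(7) = 22; a(8) = 15; a(9) = 14; a(10) = 29; a(11) = 16; a(12) = 52; a(13) = 42; a(14) = 33; a(15) = 9; a(16) = 51; a(17) = 4; a(18) = 20; a(19) = 45; a(20) = 41; a(21) = 48; a(22) = 49; a(23) = 34; a(24) = 47; a(25) = 11; a(26) = 21.
The sequence repeats with period 26.
(313 - 0) mod 26 = 1, so a(313) = a(1) = 30.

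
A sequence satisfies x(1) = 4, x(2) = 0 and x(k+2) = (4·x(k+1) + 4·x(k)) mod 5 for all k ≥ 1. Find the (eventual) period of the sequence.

3

We have x(1) = 4,  x(2) = 0,  x(3) = 1,  x(4) = 4,  x(5) = 0.
Since (x(4), x(5)) = (x(1), x(2)) = (4, 0) (two consecutive terms determine the rest), the sequence is periodic with period 3.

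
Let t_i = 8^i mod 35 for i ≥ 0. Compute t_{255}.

We have t_0 = 1,  t_1 = 8,  t_2 = 29,  t_3 = 22,  t_4 = 1.
The sequence repeats with period 4.
(255 - 0) mod 4 = 3, so t_{255} = t_3 = 22.

22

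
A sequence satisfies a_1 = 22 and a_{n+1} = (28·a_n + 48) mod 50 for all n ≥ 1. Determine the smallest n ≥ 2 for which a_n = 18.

Listing terms: a_1 = 22; a_2 = 14; a_3 = 40; a_4 = 18; a_5 = 2; a_6 = 4; a_7 = 10; a_8 = 28; a_9 = 32; a_{10} = 44; a_{11} = 30; a_{12} = 38; a_{13} = 12; a_{14} = 34; a_{15} = 0; a_{16} = 48; a_{17} = 42; a_{18} = 24; a_{19} = 20; a_{20} = 8; a_{21} = 22.
Since a_{21} = a_1 = 22, the sequence is periodic with period 20.
The value 18 first appears (with n ≥ 2) at a_4.

4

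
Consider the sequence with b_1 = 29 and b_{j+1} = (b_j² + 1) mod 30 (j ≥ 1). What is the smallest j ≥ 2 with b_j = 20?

6

Computing terms: b_1 = 29,  b_2 = 2,  b_3 = 5,  b_4 = 26,  b_5 = 17,  b_6 = 20,  b_7 = 11,  b_8 = 2.
Since b_8 = b_2 = 2, the sequence is eventually periodic: after a pre-period of length 1 it cycles with period 6.
The value 20 first appears (with j ≥ 2) at b_6.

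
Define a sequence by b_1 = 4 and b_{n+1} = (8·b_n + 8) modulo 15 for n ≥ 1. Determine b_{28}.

7

We have b_1 = 4,  b_2 = 10,  b_3 = 13,  b_4 = 7,  b_5 = 4.
The sequence repeats with period 4.
(28 - 1) mod 4 = 3, so b_{28} = b_4 = 7.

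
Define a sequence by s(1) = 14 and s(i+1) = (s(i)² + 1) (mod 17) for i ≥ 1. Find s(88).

2

Listing terms: s(1) = 14,  s(2) = 10,  s(3) = 16,  s(4) = 2,  s(5) = 5,  s(6) = 9,  s(7) = 14.
Since s(7) = s(1) = 14, the sequence is periodic with period 6.
So s(88) = s(1 + ((88-1) mod 6)) = s(4) = 2.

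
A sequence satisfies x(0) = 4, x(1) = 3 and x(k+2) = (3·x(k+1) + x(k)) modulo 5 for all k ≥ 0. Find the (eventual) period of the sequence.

We have x(0) = 4,  x(1) = 3,  x(2) = 3,  x(3) = 2,  x(4) = 4,  x(5) = 4,  x(6) = 1,  x(7) = 2,  x(8) = 2,  x(9) = 3,  x(10) = 1,  x(11) = 1,  x(12) = 4,  x(13) = 3.
The sequence repeats with period 12.

12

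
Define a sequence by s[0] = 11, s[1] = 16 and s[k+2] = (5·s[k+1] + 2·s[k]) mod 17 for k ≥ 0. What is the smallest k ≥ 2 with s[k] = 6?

7

Computing terms: s[0] = 11, s[1] = 16, s[2] = 0, s[3] = 15, s[4] = 7, s[5] = 14, s[6] = 16, s[7] = 6, s[8] = 11, s[9] = 16.
Since (s[8], s[9]) = (s[0], s[1]) = (11, 16) (two consecutive terms determine the rest), the sequence is periodic with period 8.
The value 6 first appears (with k ≥ 2) at s[7].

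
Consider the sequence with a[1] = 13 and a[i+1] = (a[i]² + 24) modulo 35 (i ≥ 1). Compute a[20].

Listing terms: a[1] = 13; a[2] = 18; a[3] = 33; a[4] = 28; a[5] = 3; a[6] = 33.
Since a[6] = a[3] = 33, the sequence is eventually periodic: after a pre-period of length 2 it cycles with period 3.
For i ≥ 3, a[i] depends only on (i - 3) mod 3. (20 - 3) mod 3 = 2, so a[20] = a[5] = 3.

3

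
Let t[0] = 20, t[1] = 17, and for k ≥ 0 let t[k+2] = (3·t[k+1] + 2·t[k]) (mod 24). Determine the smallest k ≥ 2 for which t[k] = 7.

Computing terms: t[0] = 20; t[1] = 17; t[2] = 19; t[3] = 19; t[4] = 23; t[5] = 11; t[6] = 7; t[7] = 19; t[8] = 23.
Since (t[7], t[8]) = (t[3], t[4]) = (19, 23) (two consecutive terms determine the rest), the sequence is eventually periodic: after a pre-period of length 3 it cycles with period 4.
The value 7 first appears (with k ≥ 2) at t[6].

6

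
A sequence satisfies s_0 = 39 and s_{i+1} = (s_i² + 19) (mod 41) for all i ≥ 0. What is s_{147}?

39

Listing terms: s_0 = 39, s_1 = 23, s_2 = 15, s_3 = 39.
The sequence repeats with period 3.
(147 - 0) mod 3 = 0, so s_{147} = s_0 = 39.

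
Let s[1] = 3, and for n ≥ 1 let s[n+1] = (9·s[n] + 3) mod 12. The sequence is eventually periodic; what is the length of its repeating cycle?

4

s[1] = 3, s[2] = 6, s[3] = 9, s[4] = 0, s[5] = 3.
The sequence repeats with period 4.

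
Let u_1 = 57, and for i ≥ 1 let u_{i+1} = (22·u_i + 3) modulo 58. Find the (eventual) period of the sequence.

14

u_1 = 57,  u_2 = 39,  u_3 = 49,  u_4 = 37,  u_5 = 5,  u_6 = 55,  u_7 = 53,  u_8 = 9,  u_9 = 27,  u_{10} = 17,  u_{11} = 29,  u_{12} = 3,  u_{13} = 11,  u_{14} = 13,  u_{15} = 57.
The sequence repeats with period 14.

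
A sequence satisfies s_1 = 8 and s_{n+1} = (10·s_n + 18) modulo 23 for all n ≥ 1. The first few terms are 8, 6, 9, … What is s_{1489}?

3

Computing terms: s_1 = 8,  s_2 = 6,  s_3 = 9,  s_4 = 16,  s_5 = 17,  s_6 = 4,  s_7 = 12,  s_8 = 0,  s_9 = 18,  s_{10} = 14,  s_{11} = 20,  s_{12} = 11,  s_{13} = 13,  s_{14} = 10,  s_{15} = 3,  s_{16} = 2,  s_{17} = 15,  s_{18} = 7,  s_{19} = 19,  s_{20} = 1,  s_{21} = 5,  s_{22} = 22,  s_{23} = 8.
The sequence repeats with period 22.
So s_{1489} = s_{1 + ((1489-1) mod 22)} = s_{15} = 3.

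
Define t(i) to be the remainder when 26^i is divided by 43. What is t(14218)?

t(1) = 26; t(2) = 31; t(3) = 32; t(4) = 15; t(5) = 3; t(6) = 35; t(7) = 7; t(8) = 10; t(9) = 2; t(10) = 9; t(11) = 19; t(12) = 21; t(13) = 30; t(14) = 6; t(15) = 27; t(16) = 14; t(17) = 20; t(18) = 4; t(19) = 18; t(20) = 38; t(21) = 42; t(22) = 17; t(23) = 12; t(24) = 11; t(25) = 28; t(26) = 40; t(27) = 8; t(28) = 36; t(29) = 33; t(30) = 41; t(31) = 34; t(32) = 24; t(33) = 22; t(34) = 13; t(35) = 37; t(36) = 16; t(37) = 29; t(38) = 23; t(39) = 39; t(40) = 25; t(41) = 5; t(42) = 1; t(43) = 26.
The sequence repeats with period 42.
So t(14218) = t(1 + ((14218-1) mod 42)) = t(22) = 17.

17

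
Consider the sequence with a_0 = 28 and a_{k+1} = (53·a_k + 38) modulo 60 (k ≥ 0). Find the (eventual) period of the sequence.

We have a_0 = 28, a_1 = 22, a_2 = 4, a_3 = 10, a_4 = 28.
Since a_4 = a_0 = 28, the sequence is periodic with period 4.

4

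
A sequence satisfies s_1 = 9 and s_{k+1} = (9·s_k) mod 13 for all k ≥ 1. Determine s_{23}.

Computing terms: s_1 = 9; s_2 = 3; s_3 = 1; s_4 = 9.
Since s_4 = s_1 = 9, the sequence is periodic with period 3.
(23 - 1) mod 3 = 1, so s_{23} = s_2 = 3.

3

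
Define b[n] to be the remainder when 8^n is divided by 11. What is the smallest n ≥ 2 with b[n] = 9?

Listing terms: b[1] = 8, b[2] = 9, b[3] = 6, b[4] = 4, b[5] = 10, b[6] = 3, b[7] = 2, b[8] = 5, b[9] = 7, b[10] = 1, b[11] = 8.
The sequence repeats with period 10.
The value 9 first appears (with n ≥ 2) at b[2].

2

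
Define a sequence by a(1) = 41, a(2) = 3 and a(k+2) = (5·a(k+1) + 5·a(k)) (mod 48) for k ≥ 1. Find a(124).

11

Computing terms: a(1) = 41,  a(2) = 3,  a(3) = 28,  a(4) = 11,  a(5) = 3,  a(6) = 22,  a(7) = 29,  a(8) = 15,  a(9) = 28,  a(10) = 23,  a(11) = 15,  a(12) = 46,  a(13) = 17,  a(14) = 27,  a(15) = 28,  a(16) = 35,  a(17) = 27,  a(18) = 22,  a(19) = 5,  a(20) = 39,  a(21) = 28,  a(22) = 47,  a(23) = 39,  a(24) = 46,  a(25) = 41,  a(26) = 3.
The sequence repeats with period 24.
(124 - 1) mod 24 = 3, so a(124) = a(4) = 11.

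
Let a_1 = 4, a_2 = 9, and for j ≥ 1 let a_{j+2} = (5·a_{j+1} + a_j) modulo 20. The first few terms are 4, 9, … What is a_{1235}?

We have a_1 = 4,  a_2 = 9,  a_3 = 9,  a_4 = 14,  a_5 = 19,  a_6 = 9,  a_7 = 4,  a_8 = 9.
Since (a_7, a_8) = (a_1, a_2) = (4, 9) (two consecutive terms determine the rest), the sequence is periodic with period 6.
(1235 - 1) mod 6 = 4, so a_{1235} = a_5 = 19.

19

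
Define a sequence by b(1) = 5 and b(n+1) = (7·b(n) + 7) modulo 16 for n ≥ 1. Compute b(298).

Computing terms: b(1) = 5,  b(2) = 10,  b(3) = 13,  b(4) = 2,  b(5) = 5.
Since b(5) = b(1) = 5, the sequence is periodic with period 4.
So b(298) = b(1 + ((298-1) mod 4)) = b(2) = 10.

10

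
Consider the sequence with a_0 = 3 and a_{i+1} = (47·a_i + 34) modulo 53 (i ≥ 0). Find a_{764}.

11

We have a_0 = 3; a_1 = 16; a_2 = 44; a_3 = 35; a_4 = 36; a_5 = 30; a_6 = 13; a_7 = 9; a_8 = 33; a_9 = 48; a_{10} = 11; a_{11} = 21; a_{12} = 14; a_{13} = 3.
The sequence repeats with period 13.
So a_{764} = a_{0 + ((764-0) mod 13)} = a_{10} = 11.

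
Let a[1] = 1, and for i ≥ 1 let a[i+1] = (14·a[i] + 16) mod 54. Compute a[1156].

18

Listing terms: a[1] = 1,  a[2] = 30,  a[3] = 4,  a[4] = 18,  a[5] = 52,  a[6] = 42,  a[7] = 10,  a[8] = 48,  a[9] = 40,  a[10] = 36,  a[11] = 34,  a[12] = 6,  a[13] = 46,  a[14] = 12,  a[15] = 22,  a[16] = 0,  a[17] = 16,  a[18] = 24,  a[19] = 28,  a[20] = 30.
Since a[20] = a[2] = 30, the sequence is eventually periodic: after a pre-period of length 1 it cycles with period 18.
For i ≥ 2, a[i] depends only on (i - 2) mod 18. (1156 - 2) mod 18 = 2, so a[1156] = a[4] = 18.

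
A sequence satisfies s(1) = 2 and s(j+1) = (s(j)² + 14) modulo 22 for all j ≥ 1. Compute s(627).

8

Computing terms: s(1) = 2; s(2) = 18; s(3) = 8; s(4) = 12; s(5) = 4; s(6) = 8.
Since s(6) = s(3) = 8, the sequence is eventually periodic: after a pre-period of length 2 it cycles with period 3.
For j ≥ 3, s(j) depends only on (j - 3) mod 3. (627 - 3) mod 3 = 0, so s(627) = s(3) = 8.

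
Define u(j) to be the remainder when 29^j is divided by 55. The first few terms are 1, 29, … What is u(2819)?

u(0) = 1; u(1) = 29; u(2) = 16; u(3) = 24; u(4) = 36; u(5) = 54; u(6) = 26; u(7) = 39; u(8) = 31; u(9) = 19; u(10) = 1.
Since u(10) = u(0) = 1, the sequence is periodic with period 10.
(2819 - 0) mod 10 = 9, so u(2819) = u(9) = 19.

19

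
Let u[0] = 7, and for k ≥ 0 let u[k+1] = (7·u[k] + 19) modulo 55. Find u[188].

u[0] = 7; u[1] = 13; u[2] = 0; u[3] = 19; u[4] = 42; u[5] = 38; u[6] = 10; u[7] = 34; u[8] = 37; u[9] = 3; u[10] = 40; u[11] = 24; u[12] = 22; u[13] = 8; u[14] = 20; u[15] = 49; u[16] = 32; u[17] = 23; u[18] = 15; u[19] = 14; u[20] = 7.
Since u[20] = u[0] = 7, the sequence is periodic with period 20.
(188 - 0) mod 20 = 8, so u[188] = u[8] = 37.

37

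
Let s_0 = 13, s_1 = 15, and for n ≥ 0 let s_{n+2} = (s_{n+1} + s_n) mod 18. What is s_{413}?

6

We have s_0 = 13,  s_1 = 15,  s_2 = 10,  s_3 = 7,  s_4 = 17,  s_5 = 6,  s_6 = 5,  s_7 = 11,  s_8 = 16,  s_9 = 9,  s_{10} = 7,  s_{11} = 16,  s_{12} = 5,  s_{13} = 3,  s_{14} = 8,  s_{15} = 11,  s_{16} = 1,  s_{17} = 12,  s_{18} = 13,  s_{19} = 7,  s_{20} = 2,  s_{21} = 9,  s_{22} = 11,  s_{23} = 2,  s_{24} = 13,  s_{25} = 15.
The sequence repeats with period 24.
(413 - 0) mod 24 = 5, so s_{413} = s_5 = 6.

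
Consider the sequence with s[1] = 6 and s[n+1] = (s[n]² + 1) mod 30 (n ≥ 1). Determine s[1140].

We have s[1] = 6,  s[2] = 7,  s[3] = 20,  s[4] = 11,  s[5] = 2,  s[6] = 5,  s[7] = 26,  s[8] = 17,  s[9] = 20.
Since s[9] = s[3] = 20, the sequence is eventually periodic: after a pre-period of length 2 it cycles with period 6.
For n ≥ 3, s[n] depends only on (n - 3) mod 6. (1140 - 3) mod 6 = 3, so s[1140] = s[6] = 5.

5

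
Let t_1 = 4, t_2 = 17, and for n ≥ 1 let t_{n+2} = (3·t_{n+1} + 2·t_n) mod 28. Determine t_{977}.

23

Listing terms: t_1 = 4, t_2 = 17, t_3 = 3, t_4 = 15, t_5 = 23, t_6 = 15, t_7 = 7, t_8 = 23, t_9 = 27, t_{10} = 15, t_{11} = 15, t_{12} = 19, t_{13} = 3, t_{14} = 19, t_{15} = 7, t_{16} = 3, t_{17} = 23, t_{18} = 19, t_{19} = 19, t_{20} = 11, t_{21} = 15, t_{22} = 11, t_{23} = 7, t_{24} = 15, t_{25} = 3, t_{26} = 11, t_{27} = 11, t_{28} = 27, t_{29} = 19, t_{30} = 27, t_{31} = 7, t_{32} = 19, t_{33} = 15, t_{34} = 27, t_{35} = 27, t_{36} = 23, t_{37} = 11, t_{38} = 23, t_{39} = 7, t_{40} = 11, t_{41} = 19, t_{42} = 23, t_{43} = 23, t_{44} = 3, t_{45} = 27, t_{46} = 3, t_{47} = 7, t_{48} = 27, t_{49} = 11, t_{50} = 3, t_{51} = 3, t_{52} = 15.
Since (t_{51}, t_{52}) = (t_3, t_4) = (3, 15) (two consecutive terms determine the rest), the sequence is eventually periodic: after a pre-period of length 2 it cycles with period 48.
For n ≥ 3, t_n depends only on (n - 3) mod 48. (977 - 3) mod 48 = 14, so t_{977} = t_{17} = 23.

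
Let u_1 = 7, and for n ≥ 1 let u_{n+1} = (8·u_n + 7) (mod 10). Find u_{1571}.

1

Listing terms: u_1 = 7, u_2 = 3, u_3 = 1, u_4 = 5, u_5 = 7.
The sequence repeats with period 4.
So u_{1571} = u_{1 + ((1571-1) mod 4)} = u_3 = 1.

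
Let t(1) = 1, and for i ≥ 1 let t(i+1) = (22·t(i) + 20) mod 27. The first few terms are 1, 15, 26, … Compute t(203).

21

Listing terms: t(1) = 1; t(2) = 15; t(3) = 26; t(4) = 25; t(5) = 3; t(6) = 5; t(7) = 22; t(8) = 18; t(9) = 11; t(10) = 19; t(11) = 6; t(12) = 17; t(13) = 16; t(14) = 21; t(15) = 23; t(16) = 13; t(17) = 9; t(18) = 2; t(19) = 10; t(20) = 24; t(21) = 8; t(22) = 7; t(23) = 12; t(24) = 14; t(25) = 4; t(26) = 0; t(27) = 20; t(28) = 1.
Since t(28) = t(1) = 1, the sequence is periodic with period 27.
So t(203) = t(1 + ((203-1) mod 27)) = t(14) = 21.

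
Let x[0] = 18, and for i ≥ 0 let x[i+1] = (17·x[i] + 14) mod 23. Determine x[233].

Listing terms: x[0] = 18,  x[1] = 21,  x[2] = 3,  x[3] = 19,  x[4] = 15,  x[5] = 16,  x[6] = 10,  x[7] = 0,  x[8] = 14,  x[9] = 22,  x[10] = 20,  x[11] = 9,  x[12] = 6,  x[13] = 1,  x[14] = 8,  x[15] = 12,  x[16] = 11,  x[17] = 17,  x[18] = 4,  x[19] = 13,  x[20] = 5,  x[21] = 7,  x[22] = 18.
Since x[22] = x[0] = 18, the sequence is periodic with period 22.
(233 - 0) mod 22 = 13, so x[233] = x[13] = 1.

1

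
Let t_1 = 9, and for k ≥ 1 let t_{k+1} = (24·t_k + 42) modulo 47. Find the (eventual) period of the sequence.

We have t_1 = 9; t_2 = 23; t_3 = 30; t_4 = 10; t_5 = 0; t_6 = 42; t_7 = 16; t_8 = 3; t_9 = 20; t_{10} = 5; t_{11} = 21; t_{12} = 29; t_{13} = 33; t_{14} = 35; t_{15} = 36; t_{16} = 13; t_{17} = 25; t_{18} = 31; t_{19} = 34; t_{20} = 12; t_{21} = 1; t_{22} = 19; t_{23} = 28; t_{24} = 9.
The sequence repeats with period 23.

23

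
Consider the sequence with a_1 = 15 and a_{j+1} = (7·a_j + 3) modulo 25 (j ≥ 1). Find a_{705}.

Computing terms: a_1 = 15, a_2 = 8, a_3 = 9, a_4 = 16, a_5 = 15.
The sequence repeats with period 4.
(705 - 1) mod 4 = 0, so a_{705} = a_1 = 15.

15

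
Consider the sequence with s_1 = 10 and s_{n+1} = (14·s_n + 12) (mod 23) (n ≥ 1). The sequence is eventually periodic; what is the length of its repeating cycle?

22

Listing terms: s_1 = 10,  s_2 = 14,  s_3 = 1,  s_4 = 3,  s_5 = 8,  s_6 = 9,  s_7 = 0,  s_8 = 12,  s_9 = 19,  s_{10} = 2,  s_{11} = 17,  s_{12} = 20,  s_{13} = 16,  s_{14} = 6,  s_{15} = 4,  s_{16} = 22,  s_{17} = 21,  s_{18} = 7,  s_{19} = 18,  s_{20} = 11,  s_{21} = 5,  s_{22} = 13,  s_{23} = 10.
The sequence repeats with period 22.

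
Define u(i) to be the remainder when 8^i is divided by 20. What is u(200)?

16

u(0) = 1, u(1) = 8, u(2) = 4, u(3) = 12, u(4) = 16, u(5) = 8.
Since u(5) = u(1) = 8, the sequence is eventually periodic: after a pre-period of length 1 it cycles with period 4.
For i ≥ 1, u(i) depends only on (i - 1) mod 4. (200 - 1) mod 4 = 3, so u(200) = u(4) = 16.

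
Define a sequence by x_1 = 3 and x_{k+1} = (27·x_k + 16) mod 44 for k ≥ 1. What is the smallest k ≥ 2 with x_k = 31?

7

Computing terms: x_1 = 3,  x_2 = 9,  x_3 = 39,  x_4 = 13,  x_5 = 15,  x_6 = 25,  x_7 = 31,  x_8 = 17,  x_9 = 35,  x_{10} = 37,  x_{11} = 3.
The sequence repeats with period 10.
The value 31 first appears (with k ≥ 2) at x_7.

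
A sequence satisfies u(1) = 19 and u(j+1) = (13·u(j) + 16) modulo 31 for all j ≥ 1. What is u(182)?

15

Computing terms: u(1) = 19; u(2) = 15; u(3) = 25; u(4) = 0; u(5) = 16; u(6) = 7; u(7) = 14; u(8) = 12; u(9) = 17; u(10) = 20; u(11) = 28; u(12) = 8; u(13) = 27; u(14) = 26; u(15) = 13; u(16) = 30; u(17) = 3; u(18) = 24; u(19) = 18; u(20) = 2; u(21) = 11; u(22) = 4; u(23) = 6; u(24) = 1; u(25) = 29; u(26) = 21; u(27) = 10; u(28) = 22; u(29) = 23; u(30) = 5; u(31) = 19.
Since u(31) = u(1) = 19, the sequence is periodic with period 30.
(182 - 1) mod 30 = 1, so u(182) = u(2) = 15.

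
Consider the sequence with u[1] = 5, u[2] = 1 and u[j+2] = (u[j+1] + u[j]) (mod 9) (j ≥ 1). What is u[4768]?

2

u[1] = 5,  u[2] = 1,  u[3] = 6,  u[4] = 7,  u[5] = 4,  u[6] = 2,  u[7] = 6,  u[8] = 8,  u[9] = 5,  u[10] = 4,  u[11] = 0,  u[12] = 4,  u[13] = 4,  u[14] = 8,  u[15] = 3,  u[16] = 2,  u[17] = 5,  u[18] = 7,  u[19] = 3,  u[20] = 1,  u[21] = 4,  u[22] = 5,  u[23] = 0,  u[24] = 5,  u[25] = 5,  u[26] = 1.
Since (u[25], u[26]) = (u[1], u[2]) = (5, 1) (two consecutive terms determine the rest), the sequence is periodic with period 24.
(4768 - 1) mod 24 = 15, so u[4768] = u[16] = 2.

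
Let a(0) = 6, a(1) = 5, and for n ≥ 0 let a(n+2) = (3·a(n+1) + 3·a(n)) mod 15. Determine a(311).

9

a(0) = 6, a(1) = 5, a(2) = 3, a(3) = 9, a(4) = 6, a(5) = 0, a(6) = 3, a(7) = 9.
Since (a(6), a(7)) = (a(2), a(3)) = (3, 9) (two consecutive terms determine the rest), the sequence is eventually periodic: after a pre-period of length 2 it cycles with period 4.
For n ≥ 2, a(n) depends only on (n - 2) mod 4. (311 - 2) mod 4 = 1, so a(311) = a(3) = 9.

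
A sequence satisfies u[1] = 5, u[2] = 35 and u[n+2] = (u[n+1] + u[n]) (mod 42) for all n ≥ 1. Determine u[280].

Listing terms: u[1] = 5; u[2] = 35; u[3] = 40; u[4] = 33; u[5] = 31; u[6] = 22; u[7] = 11; u[8] = 33; u[9] = 2; u[10] = 35; u[11] = 37; u[12] = 30; u[13] = 25; u[14] = 13; u[15] = 38; u[16] = 9; u[17] = 5; u[18] = 14; u[19] = 19; u[20] = 33; u[21] = 10; u[22] = 1; u[23] = 11; u[24] = 12; u[25] = 23; u[26] = 35; u[27] = 16; u[28] = 9; u[29] = 25; u[30] = 34; u[31] = 17; u[32] = 9; u[33] = 26; u[34] = 35; u[35] = 19; u[36] = 12; u[37] = 31; u[38] = 1; u[39] = 32; u[40] = 33; u[41] = 23; u[42] = 14; u[43] = 37; u[44] = 9; u[45] = 4; u[46] = 13; u[47] = 17; u[48] = 30; u[49] = 5; u[50] = 35.
Since (u[49], u[50]) = (u[1], u[2]) = (5, 35) (two consecutive terms determine the rest), the sequence is periodic with period 48.
So u[280] = u[1 + ((280-1) mod 48)] = u[40] = 33.

33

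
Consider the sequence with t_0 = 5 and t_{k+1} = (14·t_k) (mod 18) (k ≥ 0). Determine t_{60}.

14

t_0 = 5, t_1 = 16, t_2 = 8, t_3 = 4, t_4 = 2, t_5 = 10, t_6 = 14, t_7 = 16.
Since t_7 = t_1 = 16, the sequence is eventually periodic: after a pre-period of length 1 it cycles with period 6.
For k ≥ 1, t_k depends only on (k - 1) mod 6. (60 - 1) mod 6 = 5, so t_{60} = t_6 = 14.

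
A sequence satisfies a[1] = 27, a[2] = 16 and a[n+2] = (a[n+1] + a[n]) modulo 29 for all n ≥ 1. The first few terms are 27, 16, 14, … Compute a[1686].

16

We have a[1] = 27; a[2] = 16; a[3] = 14; a[4] = 1; a[5] = 15; a[6] = 16; a[7] = 2; a[8] = 18; a[9] = 20; a[10] = 9; a[11] = 0; a[12] = 9; a[13] = 9; a[14] = 18; a[15] = 27; a[16] = 16.
Since (a[15], a[16]) = (a[1], a[2]) = (27, 16) (two consecutive terms determine the rest), the sequence is periodic with period 14.
(1686 - 1) mod 14 = 5, so a[1686] = a[6] = 16.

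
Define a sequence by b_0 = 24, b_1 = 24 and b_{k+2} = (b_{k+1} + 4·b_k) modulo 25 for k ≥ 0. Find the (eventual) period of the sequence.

We have b_0 = 24; b_1 = 24; b_2 = 20; b_3 = 16; b_4 = 21; b_5 = 10; b_6 = 19; b_7 = 9; b_8 = 10; b_9 = 21; b_{10} = 11; b_{11} = 20; b_{12} = 14; b_{13} = 19; b_{14} = 0; b_{15} = 1; b_{16} = 1; b_{17} = 5; b_{18} = 9; b_{19} = 4; b_{20} = 15; b_{21} = 6; b_{22} = 16; b_{23} = 15; b_{24} = 4; b_{25} = 14; b_{26} = 5; b_{27} = 11; b_{28} = 6; b_{29} = 0; b_{30} = 24; b_{31} = 24.
The sequence repeats with period 30.

30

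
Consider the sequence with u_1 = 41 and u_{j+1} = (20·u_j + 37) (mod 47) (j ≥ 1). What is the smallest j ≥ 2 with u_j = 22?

3

We have u_1 = 41,  u_2 = 11,  u_3 = 22,  u_4 = 7,  u_5 = 36,  u_6 = 5,  u_7 = 43,  u_8 = 4,  u_9 = 23,  u_{10} = 27,  u_{11} = 13,  u_{12} = 15,  u_{13} = 8,  u_{14} = 9,  u_{15} = 29,  u_{16} = 6,  u_{17} = 16,  u_{18} = 28,  u_{19} = 33,  u_{20} = 39,  u_{21} = 18,  u_{22} = 21,  u_{23} = 34,  u_{24} = 12,  u_{25} = 42,  u_{26} = 31,  u_{27} = 46,  u_{28} = 17,  u_{29} = 1,  u_{30} = 10,  u_{31} = 2,  u_{32} = 30,  u_{33} = 26,  u_{34} = 40,  u_{35} = 38,  u_{36} = 45,  u_{37} = 44,  u_{38} = 24,  u_{39} = 0,  u_{40} = 37,  u_{41} = 25,  u_{42} = 20,  u_{43} = 14,  u_{44} = 35,  u_{45} = 32,  u_{46} = 19,  u_{47} = 41.
Since u_{47} = u_1 = 41, the sequence is periodic with period 46.
The value 22 first appears (with j ≥ 2) at u_3.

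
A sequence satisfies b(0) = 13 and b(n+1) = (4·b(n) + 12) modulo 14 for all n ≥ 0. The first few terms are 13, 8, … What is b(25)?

We have b(0) = 13; b(1) = 8; b(2) = 2; b(3) = 6; b(4) = 8.
Since b(4) = b(1) = 8, the sequence is eventually periodic: after a pre-period of length 1 it cycles with period 3.
For n ≥ 1, b(n) depends only on (n - 1) mod 3. (25 - 1) mod 3 = 0, so b(25) = b(1) = 8.

8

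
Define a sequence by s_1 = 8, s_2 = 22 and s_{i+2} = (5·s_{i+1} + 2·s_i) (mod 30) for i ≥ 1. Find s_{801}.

18

s_1 = 8; s_2 = 22; s_3 = 6; s_4 = 14; s_5 = 22; s_6 = 18; s_7 = 14; s_8 = 16; s_9 = 18; s_{10} = 2; s_{11} = 16; s_{12} = 24; s_{13} = 2; s_{14} = 28; s_{15} = 24; s_{16} = 26; s_{17} = 28; s_{18} = 12; s_{19} = 26; s_{20} = 4; s_{21} = 12; s_{22} = 8; s_{23} = 4; s_{24} = 6; s_{25} = 8; s_{26} = 22.
The sequence repeats with period 24.
(801 - 1) mod 24 = 8, so s_{801} = s_9 = 18.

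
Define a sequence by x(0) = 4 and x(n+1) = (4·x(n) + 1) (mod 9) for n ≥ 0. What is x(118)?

x(0) = 4, x(1) = 8, x(2) = 6, x(3) = 7, x(4) = 2, x(5) = 0, x(6) = 1, x(7) = 5, x(8) = 3, x(9) = 4.
Since x(9) = x(0) = 4, the sequence is periodic with period 9.
So x(118) = x(0 + ((118-0) mod 9)) = x(1) = 8.

8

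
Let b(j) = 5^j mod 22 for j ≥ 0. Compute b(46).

5

Computing terms: b(0) = 1, b(1) = 5, b(2) = 3, b(3) = 15, b(4) = 9, b(5) = 1.
Since b(5) = b(0) = 1, the sequence is periodic with period 5.
So b(46) = b(0 + ((46-0) mod 5)) = b(1) = 5.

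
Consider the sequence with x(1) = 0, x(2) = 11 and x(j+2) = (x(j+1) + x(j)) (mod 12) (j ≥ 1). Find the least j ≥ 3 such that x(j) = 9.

5

Listing terms: x(1) = 0, x(2) = 11, x(3) = 11, x(4) = 10, x(5) = 9, x(6) = 7, x(7) = 4, x(8) = 11, x(9) = 3, x(10) = 2, x(11) = 5, x(12) = 7, x(13) = 0, x(14) = 7, x(15) = 7, x(16) = 2, x(17) = 9, x(18) = 11, x(19) = 8, x(20) = 7, x(21) = 3, x(22) = 10, x(23) = 1, x(24) = 11, x(25) = 0, x(26) = 11.
Since (x(25), x(26)) = (x(1), x(2)) = (0, 11) (two consecutive terms determine the rest), the sequence is periodic with period 24.
The value 9 first appears (with j ≥ 3) at x(5).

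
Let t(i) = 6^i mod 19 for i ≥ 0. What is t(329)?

5

t(0) = 1,  t(1) = 6,  t(2) = 17,  t(3) = 7,  t(4) = 4,  t(5) = 5,  t(6) = 11,  t(7) = 9,  t(8) = 16,  t(9) = 1.
Since t(9) = t(0) = 1, the sequence is periodic with period 9.
So t(329) = t(0 + ((329-0) mod 9)) = t(5) = 5.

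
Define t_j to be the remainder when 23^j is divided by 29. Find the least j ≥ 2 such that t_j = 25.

Listing terms: t_1 = 23, t_2 = 7, t_3 = 16, t_4 = 20, t_5 = 25, t_6 = 24, t_7 = 1, t_8 = 23.
Since t_8 = t_1 = 23, the sequence is periodic with period 7.
The value 25 first appears (with j ≥ 2) at t_5.

5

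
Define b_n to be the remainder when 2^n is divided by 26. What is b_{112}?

Computing terms: b_0 = 1; b_1 = 2; b_2 = 4; b_3 = 8; b_4 = 16; b_5 = 6; b_6 = 12; b_7 = 24; b_8 = 22; b_9 = 18; b_{10} = 10; b_{11} = 20; b_{12} = 14; b_{13} = 2.
Since b_{13} = b_1 = 2, the sequence is eventually periodic: after a pre-period of length 1 it cycles with period 12.
For n ≥ 1, b_n depends only on (n - 1) mod 12. (112 - 1) mod 12 = 3, so b_{112} = b_4 = 16.

16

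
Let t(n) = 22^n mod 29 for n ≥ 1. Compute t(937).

t(1) = 22; t(2) = 20; t(3) = 5; t(4) = 23; t(5) = 13; t(6) = 25; t(7) = 28; t(8) = 7; t(9) = 9; t(10) = 24; t(11) = 6; t(12) = 16; t(13) = 4; t(14) = 1; t(15) = 22.
Since t(15) = t(1) = 22, the sequence is periodic with period 14.
So t(937) = t(1 + ((937-1) mod 14)) = t(13) = 4.

4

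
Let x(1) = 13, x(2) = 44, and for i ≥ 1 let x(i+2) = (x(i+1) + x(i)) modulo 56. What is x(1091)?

22

We have x(1) = 13, x(2) = 44, x(3) = 1, x(4) = 45, x(5) = 46, x(6) = 35, x(7) = 25, x(8) = 4, x(9) = 29, x(10) = 33, x(11) = 6, x(12) = 39, x(13) = 45, x(14) = 28, x(15) = 17, x(16) = 45, x(17) = 6, x(18) = 51, x(19) = 1, x(20) = 52, x(21) = 53, x(22) = 49, x(23) = 46, x(24) = 39, x(25) = 29, x(26) = 12, x(27) = 41, x(28) = 53, x(29) = 38, x(30) = 35, x(31) = 17, x(32) = 52, x(33) = 13, x(34) = 9, x(35) = 22, x(36) = 31, x(37) = 53, x(38) = 28, x(39) = 25, x(40) = 53, x(41) = 22, x(42) = 19, x(43) = 41, x(44) = 4, x(45) = 45, x(46) = 49, x(47) = 38, x(48) = 31, x(49) = 13, x(50) = 44.
Since (x(49), x(50)) = (x(1), x(2)) = (13, 44) (two consecutive terms determine the rest), the sequence is periodic with period 48.
(1091 - 1) mod 48 = 34, so x(1091) = x(35) = 22.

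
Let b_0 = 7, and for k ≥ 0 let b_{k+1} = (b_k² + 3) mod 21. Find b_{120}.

Listing terms: b_0 = 7, b_1 = 10, b_2 = 19, b_3 = 7.
Since b_3 = b_0 = 7, the sequence is periodic with period 3.
So b_{120} = b_{0 + ((120-0) mod 3)} = b_0 = 7.

7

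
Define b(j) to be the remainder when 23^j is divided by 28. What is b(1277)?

11

We have b(1) = 23; b(2) = 25; b(3) = 15; b(4) = 9; b(5) = 11; b(6) = 1; b(7) = 23.
The sequence repeats with period 6.
(1277 - 1) mod 6 = 4, so b(1277) = b(5) = 11.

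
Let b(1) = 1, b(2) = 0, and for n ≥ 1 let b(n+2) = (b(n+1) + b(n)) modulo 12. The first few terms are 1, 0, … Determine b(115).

1

Computing terms: b(1) = 1; b(2) = 0; b(3) = 1; b(4) = 1; b(5) = 2; b(6) = 3; b(7) = 5; b(8) = 8; b(9) = 1; b(10) = 9; b(11) = 10; b(12) = 7; b(13) = 5; b(14) = 0; b(15) = 5; b(16) = 5; b(17) = 10; b(18) = 3; b(19) = 1; b(20) = 4; b(21) = 5; b(22) = 9; b(23) = 2; b(24) = 11; b(25) = 1; b(26) = 0.
The sequence repeats with period 24.
(115 - 1) mod 24 = 18, so b(115) = b(19) = 1.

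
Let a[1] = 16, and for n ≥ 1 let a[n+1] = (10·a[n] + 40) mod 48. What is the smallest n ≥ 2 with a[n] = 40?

4

Computing terms: a[1] = 16; a[2] = 8; a[3] = 24; a[4] = 40; a[5] = 8.
Since a[5] = a[2] = 8, the sequence is eventually periodic: after a pre-period of length 1 it cycles with period 3.
The value 40 first appears (with n ≥ 2) at a[4].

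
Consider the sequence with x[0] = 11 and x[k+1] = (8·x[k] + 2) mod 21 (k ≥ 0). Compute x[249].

12

We have x[0] = 11; x[1] = 6; x[2] = 8; x[3] = 3; x[4] = 5; x[5] = 0; x[6] = 2; x[7] = 18; x[8] = 20; x[9] = 15; x[10] = 17; x[11] = 12; x[12] = 14; x[13] = 9; x[14] = 11.
Since x[14] = x[0] = 11, the sequence is periodic with period 14.
(249 - 0) mod 14 = 11, so x[249] = x[11] = 12.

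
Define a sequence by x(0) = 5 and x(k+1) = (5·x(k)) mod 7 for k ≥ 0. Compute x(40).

3

x(0) = 5, x(1) = 4, x(2) = 6, x(3) = 2, x(4) = 3, x(5) = 1, x(6) = 5.
Since x(6) = x(0) = 5, the sequence is periodic with period 6.
So x(40) = x(0 + ((40-0) mod 6)) = x(4) = 3.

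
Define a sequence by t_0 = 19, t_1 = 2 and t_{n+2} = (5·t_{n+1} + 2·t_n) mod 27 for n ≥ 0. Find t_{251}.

Computing terms: t_0 = 19, t_1 = 2, t_2 = 21, t_3 = 1, t_4 = 20, t_5 = 21, t_6 = 10, t_7 = 11, t_8 = 21, t_9 = 19, t_{10} = 2.
The sequence repeats with period 9.
So t_{251} = t_{0 + ((251-0) mod 9)} = t_8 = 21.

21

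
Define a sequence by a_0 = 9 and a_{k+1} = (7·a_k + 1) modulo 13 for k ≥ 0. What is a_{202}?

4

Computing terms: a_0 = 9; a_1 = 12; a_2 = 7; a_3 = 11; a_4 = 0; a_5 = 1; a_6 = 8; a_7 = 5; a_8 = 10; a_9 = 6; a_{10} = 4; a_{11} = 3; a_{12} = 9.
Since a_{12} = a_0 = 9, the sequence is periodic with period 12.
(202 - 0) mod 12 = 10, so a_{202} = a_{10} = 4.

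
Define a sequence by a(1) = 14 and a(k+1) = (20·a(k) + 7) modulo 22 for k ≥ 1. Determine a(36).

3

Computing terms: a(1) = 14, a(2) = 1, a(3) = 5, a(4) = 19, a(5) = 13, a(6) = 3, a(7) = 1.
Since a(7) = a(2) = 1, the sequence is eventually periodic: after a pre-period of length 1 it cycles with period 5.
For k ≥ 2, a(k) depends only on (k - 2) mod 5. (36 - 2) mod 5 = 4, so a(36) = a(6) = 3.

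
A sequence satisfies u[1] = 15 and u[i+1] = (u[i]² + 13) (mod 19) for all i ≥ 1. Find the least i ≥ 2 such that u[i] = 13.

6

Computing terms: u[1] = 15; u[2] = 10; u[3] = 18; u[4] = 14; u[5] = 0; u[6] = 13; u[7] = 11; u[8] = 1; u[9] = 14.
Since u[9] = u[4] = 14, the sequence is eventually periodic: after a pre-period of length 3 it cycles with period 5.
The value 13 first appears (with i ≥ 2) at u[6].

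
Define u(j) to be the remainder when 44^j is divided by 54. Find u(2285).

Listing terms: u(1) = 44, u(2) = 46, u(3) = 26, u(4) = 10, u(5) = 8, u(6) = 28, u(7) = 44.
The sequence repeats with period 6.
So u(2285) = u(1 + ((2285-1) mod 6)) = u(5) = 8.

8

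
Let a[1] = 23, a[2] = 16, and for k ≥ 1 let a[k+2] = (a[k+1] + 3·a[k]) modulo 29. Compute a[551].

a[1] = 23,  a[2] = 16,  a[3] = 27,  a[4] = 17,  a[5] = 11,  a[6] = 4,  a[7] = 8,  a[8] = 20,  a[9] = 15,  a[10] = 17,  a[11] = 4,  a[12] = 26,  a[13] = 9,  a[14] = 0,  a[15] = 27,  a[16] = 27,  a[17] = 21,  a[18] = 15,  a[19] = 20,  a[20] = 7,  a[21] = 9,  a[22] = 1,  a[23] = 28,  a[24] = 2,  a[25] = 28,  a[26] = 5,  a[27] = 2,  a[28] = 17,  a[29] = 23,  a[30] = 16.
The sequence repeats with period 28.
(551 - 1) mod 28 = 18, so a[551] = a[19] = 20.

20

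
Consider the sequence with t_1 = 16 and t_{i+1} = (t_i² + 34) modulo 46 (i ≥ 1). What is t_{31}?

Listing terms: t_1 = 16, t_2 = 14, t_3 = 0, t_4 = 34, t_5 = 40, t_6 = 24, t_7 = 12, t_8 = 40.
Since t_8 = t_5 = 40, the sequence is eventually periodic: after a pre-period of length 4 it cycles with period 3.
For i ≥ 5, t_i depends only on (i - 5) mod 3. (31 - 5) mod 3 = 2, so t_{31} = t_7 = 12.

12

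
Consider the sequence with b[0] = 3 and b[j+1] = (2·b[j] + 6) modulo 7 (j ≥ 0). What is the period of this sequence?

3

We have b[0] = 3, b[1] = 5, b[2] = 2, b[3] = 3.
The sequence repeats with period 3.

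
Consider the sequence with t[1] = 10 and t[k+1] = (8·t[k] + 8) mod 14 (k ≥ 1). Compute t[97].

We have t[1] = 10,  t[2] = 4,  t[3] = 12,  t[4] = 6,  t[5] = 0,  t[6] = 8,  t[7] = 2,  t[8] = 10.
The sequence repeats with period 7.
So t[97] = t[1 + ((97-1) mod 7)] = t[6] = 8.

8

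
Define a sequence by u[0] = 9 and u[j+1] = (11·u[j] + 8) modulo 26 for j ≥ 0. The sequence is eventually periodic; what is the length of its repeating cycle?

Computing terms: u[0] = 9, u[1] = 3, u[2] = 15, u[3] = 17, u[4] = 13, u[5] = 21, u[6] = 5, u[7] = 11, u[8] = 25, u[9] = 23, u[10] = 1, u[11] = 19, u[12] = 9.
Since u[12] = u[0] = 9, the sequence is periodic with period 12.

12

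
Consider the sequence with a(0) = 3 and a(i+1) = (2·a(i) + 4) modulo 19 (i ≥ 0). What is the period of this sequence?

We have a(0) = 3; a(1) = 10; a(2) = 5; a(3) = 14; a(4) = 13; a(5) = 11; a(6) = 7; a(7) = 18; a(8) = 2; a(9) = 8; a(10) = 1; a(11) = 6; a(12) = 16; a(13) = 17; a(14) = 0; a(15) = 4; a(16) = 12; a(17) = 9; a(18) = 3.
The sequence repeats with period 18.

18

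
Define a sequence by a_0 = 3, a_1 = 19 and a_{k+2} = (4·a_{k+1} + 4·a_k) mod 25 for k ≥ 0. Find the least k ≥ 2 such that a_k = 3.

Computing terms: a_0 = 3,  a_1 = 19,  a_2 = 13,  a_3 = 3,  a_4 = 14,  a_5 = 18,  a_6 = 3,  a_7 = 9,  a_8 = 23,  a_9 = 3,  a_{10} = 4,  a_{11} = 3,  a_{12} = 3,  a_{13} = 24,  a_{14} = 8,  a_{15} = 3,  a_{16} = 19.
The sequence repeats with period 15.
The value 3 first appears (with k ≥ 2) at a_3.

3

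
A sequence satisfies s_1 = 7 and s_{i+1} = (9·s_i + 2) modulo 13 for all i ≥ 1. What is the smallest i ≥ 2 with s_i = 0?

Computing terms: s_1 = 7,  s_2 = 0,  s_3 = 2,  s_4 = 7.
The sequence repeats with period 3.
The value 0 first appears (with i ≥ 2) at s_2.

2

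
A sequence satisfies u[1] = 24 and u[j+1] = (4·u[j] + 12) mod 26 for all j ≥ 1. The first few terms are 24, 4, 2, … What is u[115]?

u[1] = 24, u[2] = 4, u[3] = 2, u[4] = 20, u[5] = 14, u[6] = 16, u[7] = 24.
Since u[7] = u[1] = 24, the sequence is periodic with period 6.
(115 - 1) mod 6 = 0, so u[115] = u[1] = 24.

24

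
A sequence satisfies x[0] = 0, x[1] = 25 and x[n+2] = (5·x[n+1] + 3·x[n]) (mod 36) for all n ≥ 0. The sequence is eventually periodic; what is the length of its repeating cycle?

Computing terms: x[0] = 0; x[1] = 25; x[2] = 17; x[3] = 16; x[4] = 23; x[5] = 19; x[6] = 20; x[7] = 13; x[8] = 17; x[9] = 16.
Since (x[8], x[9]) = (x[2], x[3]) = (17, 16) (two consecutive terms determine the rest), the sequence is eventually periodic: after a pre-period of length 2 it cycles with period 6.

6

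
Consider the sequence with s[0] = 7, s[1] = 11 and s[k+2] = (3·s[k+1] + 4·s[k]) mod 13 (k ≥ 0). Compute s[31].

11

We have s[0] = 7, s[1] = 11, s[2] = 9, s[3] = 6, s[4] = 2, s[5] = 4, s[6] = 7, s[7] = 11.
The sequence repeats with period 6.
So s[31] = s[0 + ((31-0) mod 6)] = s[1] = 11.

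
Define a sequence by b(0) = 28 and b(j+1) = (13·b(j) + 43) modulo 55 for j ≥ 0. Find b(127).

Listing terms: b(0) = 28, b(1) = 22, b(2) = 54, b(3) = 30, b(4) = 48, b(5) = 7, b(6) = 24, b(7) = 25, b(8) = 38, b(9) = 42, b(10) = 39, b(11) = 0, b(12) = 43, b(13) = 52, b(14) = 4, b(15) = 40, b(16) = 13, b(17) = 47, b(18) = 49, b(19) = 20, b(20) = 28.
Since b(20) = b(0) = 28, the sequence is periodic with period 20.
So b(127) = b(0 + ((127-0) mod 20)) = b(7) = 25.

25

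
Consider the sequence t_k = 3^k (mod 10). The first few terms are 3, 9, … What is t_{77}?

Computing terms: t_1 = 3, t_2 = 9, t_3 = 7, t_4 = 1, t_5 = 3.
Since t_5 = t_1 = 3, the sequence is periodic with period 4.
(77 - 1) mod 4 = 0, so t_{77} = t_1 = 3.

3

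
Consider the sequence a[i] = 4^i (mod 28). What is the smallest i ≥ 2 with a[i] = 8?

3

Listing terms: a[1] = 4, a[2] = 16, a[3] = 8, a[4] = 4.
Since a[4] = a[1] = 4, the sequence is periodic with period 3.
The value 8 first appears (with i ≥ 2) at a[3].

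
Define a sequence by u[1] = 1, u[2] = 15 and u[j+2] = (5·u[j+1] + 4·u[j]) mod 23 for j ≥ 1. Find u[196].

u[1] = 1, u[2] = 15, u[3] = 10, u[4] = 18, u[5] = 15, u[6] = 9, u[7] = 13, u[8] = 9, u[9] = 5, u[10] = 15, u[11] = 3, u[12] = 6, u[13] = 19, u[14] = 4, u[15] = 4, u[16] = 13, u[17] = 12, u[18] = 20, u[19] = 10, u[20] = 15, u[21] = 0, u[22] = 14, u[23] = 1, u[24] = 15.
Since (u[23], u[24]) = (u[1], u[2]) = (1, 15) (two consecutive terms determine the rest), the sequence is periodic with period 22.
(196 - 1) mod 22 = 19, so u[196] = u[20] = 15.

15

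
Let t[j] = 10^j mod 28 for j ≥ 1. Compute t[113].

We have t[1] = 10,  t[2] = 16,  t[3] = 20,  t[4] = 4,  t[5] = 12,  t[6] = 8,  t[7] = 24,  t[8] = 16.
Since t[8] = t[2] = 16, the sequence is eventually periodic: after a pre-period of length 1 it cycles with period 6.
For j ≥ 2, t[j] depends only on (j - 2) mod 6. (113 - 2) mod 6 = 3, so t[113] = t[5] = 12.

12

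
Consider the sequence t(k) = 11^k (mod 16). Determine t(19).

3

Computing terms: t(1) = 11,  t(2) = 9,  t(3) = 3,  t(4) = 1,  t(5) = 11.
Since t(5) = t(1) = 11, the sequence is periodic with period 4.
So t(19) = t(1 + ((19-1) mod 4)) = t(3) = 3.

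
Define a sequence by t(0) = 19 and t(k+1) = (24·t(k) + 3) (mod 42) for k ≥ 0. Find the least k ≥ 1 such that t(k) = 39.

1

Listing terms: t(0) = 19; t(1) = 39; t(2) = 15; t(3) = 27; t(4) = 21; t(5) = 3; t(6) = 33; t(7) = 39.
Since t(7) = t(1) = 39, the sequence is eventually periodic: after a pre-period of length 1 it cycles with period 6.
The value 39 first appears (with k ≥ 1) at t(1).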